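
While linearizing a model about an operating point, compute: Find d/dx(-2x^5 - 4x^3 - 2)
Power rule: d/dx(ax^n) = n·a·x^(n-1)
Term by term: -10·x^4-12·x^2

Answer: -10x^4-12x^2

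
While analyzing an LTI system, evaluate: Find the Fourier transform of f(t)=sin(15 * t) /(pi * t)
sin(W * t)/(pi * t) = (W/pi) * sinc(W * t/pi) is the impulse response of the ideal low-pass filter with cutoff W (here W = 15).
Its Fourier transform is a rectangular function:
F(omega) = 1 for |omega| < 15, 0 otherwise

Answer: rect(omega/30) [i.e., 1 for |omega| < 15, 0 otherwise]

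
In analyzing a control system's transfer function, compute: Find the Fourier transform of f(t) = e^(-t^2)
The Fourier transform of a Gaussian e^(-t^2) is sqrt(pi) * e^(-omega^2/4).
With a = 1: F(omega) = sqrt(pi) * e^(-omega^2/4)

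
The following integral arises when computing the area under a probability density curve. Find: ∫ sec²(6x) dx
Since d/dx[tan(6x)]=6sec²(6x), integral=tan(6x)/6+C

Answer: (1/6)tan(6x)+C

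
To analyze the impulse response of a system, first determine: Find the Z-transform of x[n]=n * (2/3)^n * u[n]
Using the property Z{n * a^n * u[n]}=az/(z-a)^2
With a=2/3: X(z)=(2/3)z/(z - 2/3)^2, |z| > 2/3

Answer: (2/3)z/(z - 2/3)^2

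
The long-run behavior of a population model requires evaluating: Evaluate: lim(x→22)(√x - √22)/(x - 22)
Multiply by conjugate (√x + √22)/(√x + √22):
=(x - 22)/((x - 22)(√x + √22))=1/(√x + √22)
As x → 22: 1/(2√22)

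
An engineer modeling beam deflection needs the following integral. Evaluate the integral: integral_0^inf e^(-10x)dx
integral_0^inf e^(-10x) dx=[-1/10 * e^(-10x)]_0^inf
=0 - (-1/10)=1/10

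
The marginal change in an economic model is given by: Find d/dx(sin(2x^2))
Chain rule: d/dx[sin(u)] = cos(u)·u' where u = 2x^2
u' = 4x

Answer: 4x·cos(2x^2)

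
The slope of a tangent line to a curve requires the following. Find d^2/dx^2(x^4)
Apply power rule 2 times:
d^1: 4x^3
d^2: 12x^2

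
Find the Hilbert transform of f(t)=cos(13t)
The Hilbert transform shifts each frequency component by -pi/2.
H{cos(wt)} = sin(wt)
With w = 13: H{cos(13t)} = sin(13t)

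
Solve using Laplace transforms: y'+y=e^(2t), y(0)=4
Take L: sY - 4 + Y = 1/(s-2)
Y(s + 1) = 1/(s-2) + 4
Y = 1/((s-2)(s + 1)) + 4/(s + 1)
Partial fractions: 1/((s-2)(s + 1)) = (1/3)/(s-2) - (1/3)/(s + 1)
So Y = (1/3)/(s-2) + (11/3)/(s + 1)
Inverse Laplace transform (L^(-1){1/(s-2)} = e^(2t), L^(-1){1/(s + 1)} = e^(-t)):

Answer: y(t) = (1/3)·e^(2t) + (11/3)·e^(-t)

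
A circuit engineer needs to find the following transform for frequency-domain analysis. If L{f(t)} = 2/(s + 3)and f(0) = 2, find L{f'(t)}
L{f'(t)}=s·F(s) - f(0)=2s/(s + 3) - 2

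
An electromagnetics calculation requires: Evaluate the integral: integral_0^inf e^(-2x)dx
integral_0^inf e^(-2x) dx=[-1/2 * e^(-2x)]_0^inf
=0 - (-1/2)=1/2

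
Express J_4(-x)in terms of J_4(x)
For integer n: J_n(-x)=(-1)^n J_n(x)
With n=4: J_4(-x)=(-1)^4 J_4(x)=J_4(x)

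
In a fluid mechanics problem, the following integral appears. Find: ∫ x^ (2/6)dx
Power rule: ∫ x^(1/3) dx=x^(4/3)/(4/3) + C

Answer: (3/4)·x^(4/3) + C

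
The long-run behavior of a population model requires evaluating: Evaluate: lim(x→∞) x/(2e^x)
Apply L'Hôpital 1 times (∞/∞ each time):
Eventually get 1!/(2e^x) → 0

Answer: 0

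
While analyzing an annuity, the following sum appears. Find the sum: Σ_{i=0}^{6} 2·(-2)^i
Geometric series: S = a(1 - r^n)/(1 - r)
a = 2, r = -2, n = 7
S = 2(1 + 128)/3 = 86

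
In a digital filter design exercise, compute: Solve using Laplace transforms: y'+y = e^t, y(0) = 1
Take L: sY - 1+Y = 1/(s-1)
Y(s+1) = 1/(s-1)+1
Y = 1/((s-1)(s+1))+1/(s+1)
Partial fractions: 1/((s-1)(s+1)) = (1/2)/(s-1) - (1/2)/(s+1)
So Y = (1/2)/(s-1)+(1/2)/(s+1)
Inverse Laplace transform (L^(-1){1/(s-1)} = e^t, L^(-1){1/(s+1)} = e^(-t)):

Answer: y(t) = (1/2)·e^t+(1/2)·e^(-t)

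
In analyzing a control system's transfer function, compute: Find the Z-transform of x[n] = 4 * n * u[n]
Z{n*u[n]} = z/(z-1)^2
By linearity: Z{4*n*u[n]} = 4z/(z-1)^2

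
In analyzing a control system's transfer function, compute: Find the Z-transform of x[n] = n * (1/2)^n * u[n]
Using the property Z{n*a^n*u[n]}=az/(z-a)^2
With a=1/2: X(z)=(1/2)z/(z - 1/2)^2, |z| > 1/2

Answer: (1/2)z/(z - 1/2)^2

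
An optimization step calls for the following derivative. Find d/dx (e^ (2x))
Chain rule: d/dx[e^u] = e^u · u' where u = 2x
u' = 2

Answer: 2·e^(2x)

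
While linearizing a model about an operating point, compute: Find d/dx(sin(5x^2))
Chain rule: d/dx[sin(u)]=cos(u)·u' where u=5x^2
u'=10x

Answer: 10x·cos(5x^2)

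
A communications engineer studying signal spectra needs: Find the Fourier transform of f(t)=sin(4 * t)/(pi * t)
sin(W * t)/(pi * t)=(W/pi) * sinc(W * t/pi) is the impulse response of the ideal low-pass filter with cutoff W (here W=4).
Its Fourier transform is a rectangular function:
F(omega)=1 for |omega| < 4, 0 otherwise

Answer: rect(omega/8) [i.e., 1 for |omega| < 4, 0 otherwise]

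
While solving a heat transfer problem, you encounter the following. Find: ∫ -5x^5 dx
Using power rule: ∫ -5x^5 dx = -5/6 x^6 + C = (-5/6)x^6 + C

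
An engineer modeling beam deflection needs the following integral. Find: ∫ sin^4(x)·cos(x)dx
Let u=sin(x), du=cos(x) dx
∫ u^4 du=u^5/5+C

Answer: sin^5(x)/5+C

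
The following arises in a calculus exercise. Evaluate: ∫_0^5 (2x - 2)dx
Step 1: Find antiderivative F(x) = x^2 - 2x
Step 2: F(5) - F(0) = 15 - (0) = 15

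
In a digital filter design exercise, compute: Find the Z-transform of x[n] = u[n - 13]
Using the time-shift property: Z{u[n-13]} = z^(-13) * z/(z-1)
= z^(-12)/(z-1)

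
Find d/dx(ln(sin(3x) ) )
Chain rule: d/dx[ln(u)] = u'/u where u = sin(3x)
u' = 3cos(3x)

Answer: (3cos(3x))/(sin(3x))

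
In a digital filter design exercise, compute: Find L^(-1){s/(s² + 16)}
L^(-1){s/(s² + w²)} = cos(wt)
Here w = 4

Answer: cos(4t)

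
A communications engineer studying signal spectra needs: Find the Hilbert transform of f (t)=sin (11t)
The Hilbert transform shifts each frequency component by -pi/2.
H{sin(wt)} = -cos(wt)
With w = 11: H{sin(11t)} = -cos(11t)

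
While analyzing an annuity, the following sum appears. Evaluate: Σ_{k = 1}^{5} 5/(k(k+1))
Partial fractions: 5/(k(k+1))=5/k - 5/(k+1)
Telescoping sum: 5(1-1/6)=5·5/6

Answer: 25/6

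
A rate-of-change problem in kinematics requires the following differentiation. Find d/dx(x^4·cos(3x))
Product rule: (fg)' = f'g+fg'
f = x^4, f' = 4x^3
g = cos(3x), g' = -3·sin(3x)

Answer: 4x^3·cos(3x)-3x^4·sin(3x)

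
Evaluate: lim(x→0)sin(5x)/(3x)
L'Hôpital (0/0): lim 5cos(5x)/3 = 5/3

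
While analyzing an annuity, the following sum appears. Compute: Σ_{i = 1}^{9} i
Using formula: Σ i^1=n(n+1)/2=9·10/2=45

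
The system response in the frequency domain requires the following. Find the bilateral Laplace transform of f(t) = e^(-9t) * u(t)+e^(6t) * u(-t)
For e^(-9t)*u(t): L=1/(s + 9), Re(s) > -9
For e^(6t)*u(-t): L=-1/(s-6), Re(s) < 6
Combined: F(s)=1/(s + 9) - 1/(s-6), -9 < Re(s) < 6

Answer: 1/(s + 9) - 1/(s-6), ROC: -9 < Re(s) < 6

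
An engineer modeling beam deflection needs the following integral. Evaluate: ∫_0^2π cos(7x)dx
Antiderivative: sin(7x)/7
Evaluate at bounds: [sin(7·2π)/7] - [sin(7·0)/7]
= ((0) - (0))/7 = 0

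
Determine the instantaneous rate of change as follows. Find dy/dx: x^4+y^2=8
Differentiate: 4x^3+2y·(dy/dx)=0
dy/dx=-4x^3/(2y)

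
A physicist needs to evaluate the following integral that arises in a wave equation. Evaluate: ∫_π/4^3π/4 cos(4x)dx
Antiderivative: sin(4x)/4
Evaluate at bounds: [sin(4·3π/4)/4] - [sin(4·π/4)/4]
=((0) - (0))/4=0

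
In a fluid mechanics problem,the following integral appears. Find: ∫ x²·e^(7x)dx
Integration by parts twice:
First: u=x², dv=e^(7x) dx => x²e^(7x)/7 - (2/7)∫ xe^(7x) dx
Second (∫ xe^(7x) dx): xe^(7x)/7 - e^(7x)/49
Combining: e^(7x)(x²/7 - 2x/49 + 2/343) + C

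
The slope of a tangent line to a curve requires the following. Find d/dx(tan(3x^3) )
Chain rule: d/dx[tan(u)]=sec²(u)·u' where u=3x^3
u'=9x^2

Answer: 9x^2·sec²(3x^3)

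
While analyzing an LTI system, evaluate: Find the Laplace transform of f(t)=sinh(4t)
L{sinh(at)}=a/(s²-a²)
L{sinh(4t)}=4/(s²-16)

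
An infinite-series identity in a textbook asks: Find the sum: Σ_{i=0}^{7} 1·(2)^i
Geometric series: S = a(1 - r^n)/(1 - r)
a = 1, r = 2, n = 8
S = 1(1 - 256)/-1 = 255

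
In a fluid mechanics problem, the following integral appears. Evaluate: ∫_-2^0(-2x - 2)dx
Step 1: Find antiderivative F(x)=-x^2-2x
Step 2: F(0) - F(-2)=0 - (0)=0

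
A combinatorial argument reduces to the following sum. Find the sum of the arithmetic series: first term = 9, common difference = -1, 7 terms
Last term: a_n=9+(7-1)·-1=3
Sum=n(a_1+a_n)/2=7(9+3)/2=42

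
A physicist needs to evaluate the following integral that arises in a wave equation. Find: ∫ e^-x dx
Since d/dx[e^-x] = - e^-x, we get -1e^-x+C

Answer: -e^-x+C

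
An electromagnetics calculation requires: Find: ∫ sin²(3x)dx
Using identity sin²(u)=(1 - cos(2u))/2:
∫ (1 - cos(6x))/2 dx=x/2 - sin(6x)/12+C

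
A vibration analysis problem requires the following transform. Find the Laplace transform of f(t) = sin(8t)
L{sin(wt)} = w/(s²+w²)
L{sin(8t)} = 8/(s²+64)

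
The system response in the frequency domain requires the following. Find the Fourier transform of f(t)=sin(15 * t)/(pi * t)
sin(W*t)/(pi*t) = (W/pi)*sinc(W*t/pi) is the impulse response of the ideal low-pass filter with cutoff W (here W = 15).
Its Fourier transform is a rectangular function:
F(omega) = 1 for |omega| < 15, 0 otherwise

Answer: rect(omega/30) [i.e., 1 for |omega| < 15, 0 otherwise]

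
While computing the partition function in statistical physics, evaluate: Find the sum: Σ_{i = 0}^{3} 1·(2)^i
Geometric series: S = a(1 - r^n)/(1 - r)
a = 1, r = 2, n = 4
S = 1(1 - 16)/-1 = 15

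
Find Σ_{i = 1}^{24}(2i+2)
=2·Σ i+2·24=2·300+48=648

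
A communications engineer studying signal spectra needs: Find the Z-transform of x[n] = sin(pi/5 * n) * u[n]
Z{sin(w0*n)*u[n]} = z*sin(w0)/(z^2 - 2z*cos(w0) + 1)
With w0 = pi/5: X(z) = z*sin(pi/5)/(z^2 - 2z*cos(pi/5) + 1)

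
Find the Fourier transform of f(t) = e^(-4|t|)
Using the standard pair: F{e^(-a|t|)}=2a/(a^2+omega^2)
With a=4: F(omega)=8/(16+omega^2)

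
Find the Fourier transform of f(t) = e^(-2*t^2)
The Fourier transform of a Gaussian e^(-a * t^2) is sqrt(pi/a) * e^(-omega^2/(4a)).
With a=2: F(omega)=sqrt(pi/2) * e^(-omega^2/8)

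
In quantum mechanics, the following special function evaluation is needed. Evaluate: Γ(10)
Γ(n) = (n-1)! for positive integers
Γ(10) = 9! = 362880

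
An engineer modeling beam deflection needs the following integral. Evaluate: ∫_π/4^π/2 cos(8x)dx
Antiderivative: sin(8x)/8
Evaluate at bounds: [sin(8·π/2)/8] - [sin(8·π/4)/8]
=((0) - (0))/8=0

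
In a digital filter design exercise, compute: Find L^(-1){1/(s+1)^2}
L^(-1){1/(s-a)^n}=t^(n-1)·e^(at)/(n-1)!
Here a=-1, n=2: t^1·e^(-t)/1

Answer: t·e^(-t)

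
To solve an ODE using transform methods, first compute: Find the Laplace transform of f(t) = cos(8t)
L{cos(wt)} = s/(s² + w²)
L{cos(8t)} = s/(s² + 64)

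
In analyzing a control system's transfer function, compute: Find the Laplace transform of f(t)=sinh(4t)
L{sinh(at)}=a/(s²-a²)
L{sinh(4t)}=4/(s²-16)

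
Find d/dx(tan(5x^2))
Chain rule: d/dx[tan(u)] = sec²(u)·u' where u = 5x^2
u' = 10x

Answer: 10x·sec²(5x^2)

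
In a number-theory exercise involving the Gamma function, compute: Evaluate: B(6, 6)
B(x,y)=Γ(x)Γ(y)/Γ(x+y)=(x-1)!(y-1)!/(x+y-1)!
B(6,6)=5!·5!/11!=1/2772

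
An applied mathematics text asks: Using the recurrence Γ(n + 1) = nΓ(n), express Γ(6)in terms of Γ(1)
Γ(6) = 5Γ(5) = 5·4Γ(4) = ... = 5!·Γ(1) = 120·Γ(1)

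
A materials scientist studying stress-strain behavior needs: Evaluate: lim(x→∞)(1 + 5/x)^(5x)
Rewrite as [(1 + 5/x)^x]^5.
lim(1 + 5/x)^x = e^5, so limit = (e^5)^5 = e^25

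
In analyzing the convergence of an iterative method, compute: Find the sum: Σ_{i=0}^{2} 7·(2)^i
Geometric series: S=a(1 - r^n)/(1 - r)
a=7, r=2, n=3
S=7(1 - 8)/-1=49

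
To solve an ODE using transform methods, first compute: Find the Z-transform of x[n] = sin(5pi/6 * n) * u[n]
Z{sin(w0*n)*u[n]}=z*sin(w0)/(z^2 - 2z*cos(w0) + 1)
With w0=5pi/6: X(z)=z*sin(5pi/6)/(z^2 - 2z*cos(5pi/6) + 1)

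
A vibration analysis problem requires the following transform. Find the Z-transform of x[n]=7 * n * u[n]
Z{n*u[n]} = z/(z-1)^2
By linearity: Z{7*n*u[n]} = 7z/(z-1)^2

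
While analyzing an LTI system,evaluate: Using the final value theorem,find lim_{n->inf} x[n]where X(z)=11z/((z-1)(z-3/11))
Final value theorem: lim x[n] = lim_{z->1} (z-1)*X(z)
(z-1)*X(z) = 11z/(z-3/11)
As z->1: 11/(1-3/11) = 11/(8/11) = 121/8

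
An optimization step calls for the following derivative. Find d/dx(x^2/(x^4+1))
Quotient rule: (f/g)' = (f'g - fg')/g²
f = x^2, f' = 2x
g = x^4 + 1, g' = 4x^3

Answer: (2x·(x^4 + 1) - 4x^5)/(x^4 + 1)²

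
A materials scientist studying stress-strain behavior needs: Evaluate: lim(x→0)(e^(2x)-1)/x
L'Hôpital (0/0): lim 2e^(2x)/1 = 2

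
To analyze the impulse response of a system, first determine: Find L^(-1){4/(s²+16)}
L^(-1){w/(s²+w²)} = sin(wt)
Here w = 4

Answer: sin(4t)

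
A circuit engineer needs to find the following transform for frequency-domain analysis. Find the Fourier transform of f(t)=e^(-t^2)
The Fourier transform of a Gaussian e^(-t^2) is sqrt(pi) * e^(-omega^2/4).
With a = 1: F(omega) = sqrt(pi) * e^(-omega^2/4)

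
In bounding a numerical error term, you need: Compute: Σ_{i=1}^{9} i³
Using formula: Σ i^3 = [n(n + 1)/2]² = [9·10/2]² = 2025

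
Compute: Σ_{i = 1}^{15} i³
Using formula: Σ i^3 = [n(n+1)/2]² = [15·16/2]² = 14400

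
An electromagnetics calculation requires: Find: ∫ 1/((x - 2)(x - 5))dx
Partial fractions: 1/((x-2)(x-5))=A/(x-2) + B/(x-5)
A=-1/3, B=1/3
∫ [-1/3· 1/(x-2) + 1/3· 1/(x-5)] dx
=(1/3)[ln|x-5| - ln|x-2|] + C

Answer: (1/3)·ln|(x-5)/(x-2)| + C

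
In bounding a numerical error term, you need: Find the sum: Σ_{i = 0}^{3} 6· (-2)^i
Geometric series: S = a(1 - r^n)/(1 - r)
a = 6, r = -2, n = 4
S = 6(1 - 16)/3 = -30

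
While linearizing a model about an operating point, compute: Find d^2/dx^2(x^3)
Apply power rule 2 times:
d^1: 3x^2
d^2: 6x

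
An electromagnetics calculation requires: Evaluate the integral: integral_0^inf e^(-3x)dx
integral_0^inf e^(-3x) dx = [-1/3*e^(-3x)]_0^inf
= 0 - (-1/3) = 1/3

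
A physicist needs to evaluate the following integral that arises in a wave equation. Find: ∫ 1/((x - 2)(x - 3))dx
Partial fractions: 1/((x-2)(x-3)) = A/(x-2)+B/(x-3)
A = -1, B = 1
∫ [-1· 1/(x-2)+1· 1/(x-3)] dx
= (1)[ln|x-3| - ln|x-2|]+C

Answer: ln|(x-3)/(x-2)|+C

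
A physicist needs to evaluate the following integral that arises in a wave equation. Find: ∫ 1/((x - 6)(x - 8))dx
Partial fractions: 1/((x-6)(x-8)) = A/(x-6) + B/(x-8)
A = -1/2, B = 1/2
∫ [-1/2· 1/(x-6) + 1/2· 1/(x-8)] dx
= (1/2)[ln|x-8| - ln|x-6|] + C

Answer: (1/2)·ln|(x-8)/(x-6)| + C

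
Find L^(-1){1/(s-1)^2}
L^(-1){1/(s-a)^n}=t^(n-1)·e^(at)/(n-1)!
Here a=1, n=2: t^1·e^(t)/1

Answer: t·e^(t)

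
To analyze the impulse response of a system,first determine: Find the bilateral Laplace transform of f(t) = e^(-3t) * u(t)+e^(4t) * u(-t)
For e^(-3t) * u(t): L = 1/(s+3), Re(s) > -3
For e^(4t) * u(-t): L = -1/(s-4), Re(s) < 4
Combined: F(s) = 1/(s+3)-1/(s-4), -3 < Re(s) < 4

Answer: 1/(s+3)-1/(s-4), ROC: -3 < Re(s) < 4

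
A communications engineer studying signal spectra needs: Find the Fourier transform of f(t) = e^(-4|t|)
Using the standard pair: F{e^(-a|t|)}=2a/(a^2+omega^2)
With a=4: F(omega)=8/(16+omega^2)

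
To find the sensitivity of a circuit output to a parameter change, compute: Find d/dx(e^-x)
Chain rule: d/dx[e^u] = e^u · u' where u = -x
u' = -1

Answer: -1·e^-x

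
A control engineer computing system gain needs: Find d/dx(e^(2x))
Chain rule: d/dx[e^u] = e^u · u' where u = 2x
u' = 2

Answer: 2·e^(2x)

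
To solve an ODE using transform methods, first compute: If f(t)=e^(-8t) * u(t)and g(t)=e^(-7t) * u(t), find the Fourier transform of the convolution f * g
By the convolution theorem: F{f*g}=F(omega)*G(omega)
F(omega)=1/(8+j*omega), G(omega)=1/(7+j*omega)
F{f*g}=1/((8+j*omega)(7+j*omega))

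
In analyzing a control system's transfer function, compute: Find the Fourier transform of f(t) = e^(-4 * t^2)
The Fourier transform of a Gaussian e^(-a*t^2) is sqrt(pi/a)*e^(-omega^2/(4a)).
With a = 4: F(omega) = sqrt(pi)/2*e^(-omega^2/16)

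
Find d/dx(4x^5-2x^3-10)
Power rule: d/dx(ax^n) = n·a·x^(n-1)
Term by term: 20·x^4-6·x^2

Answer: 20x^4-6x^2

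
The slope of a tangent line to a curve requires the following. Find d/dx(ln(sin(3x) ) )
Chain rule: d/dx[ln(u)] = u'/u where u = sin(3x)
u' = 3cos(3x)

Answer: (3cos(3x))/(sin(3x))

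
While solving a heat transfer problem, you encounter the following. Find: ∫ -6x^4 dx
Using power rule: ∫ -6x^4 dx=-6/5 x^5+C=(-6/5)x^5+C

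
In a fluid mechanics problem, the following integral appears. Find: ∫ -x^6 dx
Using power rule: ∫ -x^6 dx = -1/7 x^7 + C = (-1/7)x^7 + C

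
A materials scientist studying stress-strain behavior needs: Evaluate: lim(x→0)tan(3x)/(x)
tan(u) ≈ u for small u:
tan(3x)/(x) ≈ 3x/(x) = 3/1

Answer: 3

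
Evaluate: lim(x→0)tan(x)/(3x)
tan(u) ≈ u for small u:
tan(x)/(3x) ≈ x/(3x)=1/3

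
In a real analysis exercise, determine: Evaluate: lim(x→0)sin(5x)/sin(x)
sin(u) ≈ u for small u:
sin(5x)/sin(x) ≈ 5x/(x)=5/1

Answer: 5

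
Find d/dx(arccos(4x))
d/dx[arccos(u)]=-u'/√(1-u²), u=4x, u'=4

Answer: -4/√(1 - 16x²)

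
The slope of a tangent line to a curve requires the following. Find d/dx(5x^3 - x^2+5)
Power rule: d/dx(ax^n)=n·a·x^(n-1)
Term by term: 15·x^2 - 2·x

Answer: 15x^2 - 2x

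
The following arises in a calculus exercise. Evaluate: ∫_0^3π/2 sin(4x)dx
Antiderivative: -cos(4x)/4
Evaluate at bounds: [-cos(4·3π/2)/4] - [-cos(4·0)/4]
= (-(1)+(1))/4 = 0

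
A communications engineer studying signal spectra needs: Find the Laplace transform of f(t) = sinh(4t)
L{sinh(at)}=a/(s²-a²)
L{sinh(4t)}=4/(s²-16)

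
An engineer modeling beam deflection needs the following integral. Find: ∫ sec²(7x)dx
Since d/dx[tan(7x)] = 7sec²(7x), integral = tan(7x)/7+C

Answer: (1/7)tan(7x)+C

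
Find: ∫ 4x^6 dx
Using power rule: ∫ 4x^6 dx=4/7 x^7 + C=(4/7)x^7 + C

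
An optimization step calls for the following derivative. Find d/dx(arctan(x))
d/dx[arctan(u)] = u'/(1 + u²), u = x, u' = 1

Answer: 1/(1 + x²)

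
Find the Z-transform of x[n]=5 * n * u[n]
Z{n*u[n]} = z/(z-1)^2
By linearity: Z{5*n*u[n]} = 5z/(z-1)^2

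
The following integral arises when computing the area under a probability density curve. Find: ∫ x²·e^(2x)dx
Integration by parts twice:
First: u=x², dv=e^(2x) dx => x²e^(2x)/2 - (2/2)∫ xe^(2x) dx
Second (∫ xe^(2x) dx): xe^(2x)/2 - e^(2x)/4
Combining: e^(2x)(x²/2-2x/4+2/8)+C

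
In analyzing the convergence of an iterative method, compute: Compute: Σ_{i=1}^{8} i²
Using formula: Σ i^2=n(n + 1)(2n + 1)/6=8·9·17/6=204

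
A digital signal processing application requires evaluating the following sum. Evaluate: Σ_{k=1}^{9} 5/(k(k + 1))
Partial fractions: 5/(k(k + 1)) = 5/k - 5/(k + 1)
Telescoping sum: 5(1 - 1/10) = 5·9/10

Answer: 9/2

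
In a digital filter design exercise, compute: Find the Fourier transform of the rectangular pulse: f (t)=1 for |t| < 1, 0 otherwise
F(omega) = integral from -1 to 1 of e^(-j * omega * t) dt
= 2 * sin(1 * omega)/omega = 2 * sinc(1 * omega/pi)

Answer: 2 * sin(1 * omega)/omega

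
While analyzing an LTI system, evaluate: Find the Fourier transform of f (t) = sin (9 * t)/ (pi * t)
sin(W * t)/(pi * t) = (W/pi) * sinc(W * t/pi) is the impulse response of the ideal low-pass filter with cutoff W (here W = 9).
Its Fourier transform is a rectangular function:
F(omega) = 1 for |omega| < 9, 0 otherwise

Answer: rect(omega/18) [i.e., 1 for |omega| < 9, 0 otherwise]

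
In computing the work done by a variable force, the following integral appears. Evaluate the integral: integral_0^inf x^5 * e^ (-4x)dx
This is a Gamma integral. Substitute u=4x (du=4 dx):
integral_0^inf x^5*e^(-4x) dx=(1/4^6) integral_0^inf u^5*e^(-u) du
=Gamma(6)/4^6=5!/4^6=120/4096

Answer: 15/512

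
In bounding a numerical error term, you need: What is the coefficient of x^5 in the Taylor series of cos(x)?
cos(x) has only even powers. Coefficient of x^5 = 0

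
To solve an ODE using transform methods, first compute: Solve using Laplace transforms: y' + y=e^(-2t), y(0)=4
Take L: sY - 4+Y = 1/(s+2)
Y(s+1) = 1/(s+2)+4
Y = 1/((s+2)(s+1))+4/(s+1)
Partial fractions: 1/((s+2)(s+1)) = -1/(s+2)+1/(s+1)
So Y = -1/(s+2)+5/(s+1)
Inverse Laplace transform (L^(-1){1/(s+2)} = e^(-2t), L^(-1){1/(s+1)} = e^(-t)):

Answer: y(t) = -1·e^(-2t)+5·e^(-t)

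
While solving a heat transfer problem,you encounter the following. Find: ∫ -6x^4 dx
Using power rule: ∫ -6x^4 dx = -6/5 x^5+C = (-6/5)x^5+C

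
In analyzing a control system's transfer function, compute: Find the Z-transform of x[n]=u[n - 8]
Using the time-shift property: Z{u[n-8]}=z^(-8) * z/(z-1)
=z^(-7)/(z-1)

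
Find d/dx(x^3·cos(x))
Product rule: (fg)'=f'g+fg'
f=x^3, f'=3x^2
g=cos(x), g'=-sin(x)

Answer: 3x^2·cos(x) - x^3·sin(x)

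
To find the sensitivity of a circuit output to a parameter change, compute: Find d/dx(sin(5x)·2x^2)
Product rule: (fg)' = f'g + fg'
f = sin(5x), f' = 5·cos(5x)
g = 2x^2, g' = 4x

Answer: 10·cos(5x)·x^2 + 4·sin(5x)·x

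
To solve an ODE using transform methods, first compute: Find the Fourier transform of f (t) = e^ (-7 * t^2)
The Fourier transform of a Gaussian e^(-a * t^2) is sqrt(pi/a) * e^(-omega^2/(4a)).
With a=7: F(omega)=sqrt(pi/7) * e^(-omega^2/28)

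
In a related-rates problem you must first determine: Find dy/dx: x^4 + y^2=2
Differentiate: 4x^3 + 2y·(dy/dx) = 0
dy/dx = -4x^3/(2y)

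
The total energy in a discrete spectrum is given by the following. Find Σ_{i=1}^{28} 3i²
= 3·n(n + 1)(2n + 1)/6 = 3·28·29·57/6 = 23142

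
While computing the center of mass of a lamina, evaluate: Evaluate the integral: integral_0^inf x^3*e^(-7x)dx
This is a Gamma integral. Substitute u = 7x (du = 7 dx):
integral_0^inf x^3 * e^(-7x) dx = (1/7^4) integral_0^inf u^3 * e^(-u) du
= Gamma(4)/7^4 = 3!/7^4 = 6/2401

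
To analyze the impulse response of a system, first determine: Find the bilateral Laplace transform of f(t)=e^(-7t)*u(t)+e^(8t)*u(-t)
For e^(-7t) * u(t): L=1/(s + 7), Re(s) > -7
For e^(8t) * u(-t): L=-1/(s-8), Re(s) < 8
Combined: F(s)=1/(s + 7) - 1/(s-8), -7 < Re(s) < 8

Answer: 1/(s + 7) - 1/(s-8), ROC: -7 < Re(s) < 8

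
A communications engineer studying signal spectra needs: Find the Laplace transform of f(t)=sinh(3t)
L{sinh(at)}=a/(s²-a²)
L{sinh(3t)}=3/(s²-9)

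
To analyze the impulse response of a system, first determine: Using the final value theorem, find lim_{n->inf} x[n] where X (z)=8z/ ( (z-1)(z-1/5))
Final value theorem: lim x[n]=lim_{z->1} (z-1)*X(z)
(z-1)*X(z)=8z/(z-1/5)
As z->1: 8/(1-1/5)=8/(4/5)=10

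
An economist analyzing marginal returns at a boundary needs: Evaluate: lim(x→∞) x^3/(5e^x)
Apply L'Hôpital 3 times (∞/∞ each time):
Eventually get 3!/(5e^x) → 0

Answer: 0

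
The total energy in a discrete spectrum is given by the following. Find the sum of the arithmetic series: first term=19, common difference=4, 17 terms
Last term: a_n=19 + (17 - 1)·4=83
Sum=n(a_1 + a_n)/2=17(19 + 83)/2=867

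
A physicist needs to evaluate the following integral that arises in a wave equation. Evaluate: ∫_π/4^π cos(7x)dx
Antiderivative: sin(7x)/7
Evaluate at bounds: [sin(7·π)/7] - [sin(7·π/4)/7]
=((0) - (-√2/2))/7=√2/14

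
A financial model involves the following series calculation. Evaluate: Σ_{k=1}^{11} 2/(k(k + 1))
Partial fractions: 2/(k(k + 1))=2/k - 2/(k + 1)
Telescoping sum: 2(1 - 1/12)=2·11/12

Answer: 11/6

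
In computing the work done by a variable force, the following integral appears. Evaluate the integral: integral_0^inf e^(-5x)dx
integral_0^inf e^(-5x) dx = [-1/5*e^(-5x)]_0^inf
= 0 - (-1/5) = 1/5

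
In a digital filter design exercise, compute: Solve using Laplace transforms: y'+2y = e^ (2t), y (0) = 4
Take L: sY - 4+2Y=1/(s-2)
Y(s+2)=1/(s-2)+4
Y=1/((s-2)(s+2))+4/(s+2)
Partial fractions: 1/((s-2)(s+2))=(1/4)/(s-2) - (1/4)/(s+2)
So Y=(1/4)/(s-2)+(15/4)/(s+2)
Inverse Laplace transform (L^(-1){1/(s-2)}=e^(2t), L^(-1){1/(s+2)}=e^(-2t)):

Answer: y(t)=(1/4)·e^(2t)+(15/4)·e^(-2t)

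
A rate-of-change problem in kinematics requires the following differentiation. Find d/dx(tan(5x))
Chain rule: d/dx[tan(u)] = sec²(u)·u' where u = 5x
u' = 5

Answer: 5·sec²(5x)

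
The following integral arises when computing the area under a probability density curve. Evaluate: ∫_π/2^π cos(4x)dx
Antiderivative: sin(4x)/4
Evaluate at bounds: [sin(4·π)/4] - [sin(4·π/2)/4]
= ((0) - (0))/4 = 0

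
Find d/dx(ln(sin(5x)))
Chain rule: d/dx[ln(u)] = u'/u where u = sin(5x)
u' = 5cos(5x)

Answer: (5cos(5x))/(sin(5x))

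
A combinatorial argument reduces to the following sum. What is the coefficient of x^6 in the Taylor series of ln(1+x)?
ln(1 + x)=Σ (-1)^(n + 1) x^n/n
Coefficient of x^6=(-1)^7/6=-1/6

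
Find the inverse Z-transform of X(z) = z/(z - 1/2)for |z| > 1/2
Standard pair: z/(z-a) <-> a^n*u[n] for causal signals
With a=1/2: x[n]=(1/2)^n*u[n]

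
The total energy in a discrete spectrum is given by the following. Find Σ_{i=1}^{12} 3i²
= 3·n(n+1)(2n+1)/6 = 3·12·13·25/6 = 1950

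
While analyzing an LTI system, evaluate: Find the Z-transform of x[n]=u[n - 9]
Using the time-shift property: Z{u[n-9]} = z^(-9) * z/(z-1)
= z^(-8)/(z-1)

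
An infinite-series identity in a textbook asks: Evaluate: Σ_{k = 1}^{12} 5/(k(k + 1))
Partial fractions: 5/(k(k + 1))=5/k - 5/(k + 1)
Telescoping sum: 5(1 - 1/13)=5·12/13

Answer: 60/13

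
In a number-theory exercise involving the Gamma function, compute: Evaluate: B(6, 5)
B(x,y) = Γ(x)Γ(y)/Γ(x + y) = (x-1)!(y-1)!/(x + y-1)!
B(6,5) = 5!·4!/10! = 1/1260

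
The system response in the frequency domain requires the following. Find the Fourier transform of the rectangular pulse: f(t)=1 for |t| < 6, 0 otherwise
F(omega) = integral from -6 to 6 of e^(-j * omega * t) dt
= 2 * sin(6 * omega)/omega = 12 * sinc(6 * omega/pi)

Answer: 2 * sin(6 * omega)/omega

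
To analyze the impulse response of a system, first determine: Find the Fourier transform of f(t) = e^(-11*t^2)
The Fourier transform of a Gaussian e^(-a*t^2) is sqrt(pi/a)*e^(-omega^2/(4a)).
With a=11: F(omega)=sqrt(pi/11)*e^(-omega^2/44)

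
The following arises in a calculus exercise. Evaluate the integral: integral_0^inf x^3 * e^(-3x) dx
This is a Gamma integral. Substitute u = 3x (du = 3 dx):
integral_0^inf x^3 * e^(-3x) dx = (1/3^4) integral_0^inf u^3 * e^(-u) du
= Gamma(4)/3^4 = 3!/3^4 = 6/81

Answer: 2/27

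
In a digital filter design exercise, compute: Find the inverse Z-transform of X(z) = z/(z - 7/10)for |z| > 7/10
Standard pair: z/(z-a) <-> a^n*u[n] for causal signals
With a = 7/10: x[n] = (7/10)^n*u[n]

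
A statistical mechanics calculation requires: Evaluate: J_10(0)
J_n(0) = 0 for all n > 0 (Bessel function of first kind)
J_10(0) = 0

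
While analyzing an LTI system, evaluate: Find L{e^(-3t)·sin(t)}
First shifting: L{e^(at)f(t)} = F(s-a)
L{sin(t)} = 1/(s² + 1)
Shift: 1/((s + 3)² + 1)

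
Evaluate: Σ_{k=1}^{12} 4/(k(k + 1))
Partial fractions: 4/(k(k + 1)) = 4/k - 4/(k + 1)
Telescoping sum: 4(1 - 1/13) = 4·12/13

Answer: 48/13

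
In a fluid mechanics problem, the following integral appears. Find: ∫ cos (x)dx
Using standard integral: ∫ cos(x) dx=sin(x)+C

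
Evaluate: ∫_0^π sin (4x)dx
Antiderivative: -cos(4x)/4
Evaluate at bounds: [-cos(4·π)/4] - [-cos(4·0)/4]
=(-(1)+(1))/4=0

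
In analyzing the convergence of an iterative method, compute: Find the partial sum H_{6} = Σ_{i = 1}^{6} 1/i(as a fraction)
H_6=1+1/2+1/3+...+1/6
=49/20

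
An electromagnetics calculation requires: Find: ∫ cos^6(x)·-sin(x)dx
Let u=cos(x), du=-sin(x) dx
∫ u^6 du=u^7/7+C

Answer: cos^7(x)/7+C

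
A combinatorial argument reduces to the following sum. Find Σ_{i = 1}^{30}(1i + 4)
=1·Σ i+4·30=1·465+120=585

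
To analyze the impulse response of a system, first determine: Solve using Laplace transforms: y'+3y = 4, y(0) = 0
Take L of both sides: sY(s) - 0 + 3Y(s)=4/s
Y(s)(s + 3)=4/s + 0
Y(s)=4/(s(s + 3)) + 0/(s + 3)
Partial fractions: 4/(s(s + 3))=(4/3)/s - (4/3)/(s + 3)
So Y(s)=(4/3)/s - (4/3)/(s + 3)
Inverse transform (L^(-1){1/s}=1, L^(-1){1/(s + 3)}=e^(-3t)):

Answer: y(t)=4/3 - (4/3)·e^(-3t)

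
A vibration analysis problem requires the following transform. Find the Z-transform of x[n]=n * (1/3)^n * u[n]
Using the property Z{n*a^n*u[n]} = az/(z-a)^2
With a = 1/3: X(z) = (1/3)z/(z - 1/3)^2, |z| > 1/3

Answer: (1/3)z/(z - 1/3)^2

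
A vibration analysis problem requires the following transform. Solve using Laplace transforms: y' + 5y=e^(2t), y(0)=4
Take L: sY - 4 + 5Y = 1/(s-2)
Y(s + 5) = 1/(s-2) + 4
Y = 1/((s-2)(s + 5)) + 4/(s + 5)
Partial fractions: 1/((s-2)(s + 5)) = (1/7)/(s-2) - (1/7)/(s + 5)
So Y = (1/7)/(s-2) + (27/7)/(s + 5)
Inverse Laplace transform (L^(-1){1/(s-2)} = e^(2t), L^(-1){1/(s + 5)} = e^(-5t)):

Answer: y(t) = (1/7)·e^(2t) + (27/7)·e^(-5t)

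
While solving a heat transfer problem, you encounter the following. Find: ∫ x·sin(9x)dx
By parts: u = x, dv = sin(9x) dx
du = dx, v = -cos(9x)/9
= -x·cos(9x)/9 + sin(9x)/9² + C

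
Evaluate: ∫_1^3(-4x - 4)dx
Step 1: Find antiderivative F(x)=-2x^2-4x
Step 2: F(3) - F(1)=-30 - (-6)=-24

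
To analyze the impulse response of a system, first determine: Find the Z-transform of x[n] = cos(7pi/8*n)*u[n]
Z{cos(w0*n)*u[n]}=z(z - cos(w0))/(z^2 - 2z*cos(w0) + 1)
With w0=7pi/8: X(z)=z(z - cos(7pi/8))/(z^2 - 2z*cos(7pi/8) + 1)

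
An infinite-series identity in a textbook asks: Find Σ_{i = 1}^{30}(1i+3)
=1·Σ i + 3·30=1·465 + 90=555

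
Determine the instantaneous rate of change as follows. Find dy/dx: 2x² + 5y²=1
Differentiate: 4x + 10y·(dy/dx)=0
dy/dx=-4x/(10y)=-(2/5)·(x/y)

Answer: dy/dx=-(2/5)·(x/y)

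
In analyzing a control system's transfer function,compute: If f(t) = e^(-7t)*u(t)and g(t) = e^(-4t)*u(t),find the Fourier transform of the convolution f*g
By the convolution theorem: F{f * g} = F(omega) * G(omega)
F(omega) = 1/(7+j * omega), G(omega) = 1/(4+j * omega)
F{f * g} = 1/((7+j * omega)(4+j * omega))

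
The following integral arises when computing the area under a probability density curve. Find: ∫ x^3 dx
Using power rule: ∫ x^3 dx = 1/4 x^4 + C = (1/4)x^4 + C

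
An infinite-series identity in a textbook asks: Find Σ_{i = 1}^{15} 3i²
=3·n(n+1)(2n+1)/6=3·15·16·31/6=3720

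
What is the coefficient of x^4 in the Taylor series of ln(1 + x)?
ln(1 + x) = Σ (-1)^(n + 1) x^n/n
Coefficient of x^4 = (-1)^5/4 = -1/4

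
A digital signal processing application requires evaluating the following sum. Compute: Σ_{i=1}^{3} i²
Using formula: Σ i^2 = n(n + 1)(2n + 1)/6 = 3·4·7/6 = 14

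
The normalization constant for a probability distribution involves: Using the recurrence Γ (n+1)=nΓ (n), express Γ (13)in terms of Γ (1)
Γ(13) = 12Γ(12) = 12·11Γ(11) = ... = 12!·Γ(1) = 479001600·Γ(1)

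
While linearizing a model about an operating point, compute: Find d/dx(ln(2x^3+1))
Chain rule: d/dx[ln(u)]=u'/u where u=2x^3 + 1
u'=6x^2

Answer: (6x^2)/(2x^3 + 1)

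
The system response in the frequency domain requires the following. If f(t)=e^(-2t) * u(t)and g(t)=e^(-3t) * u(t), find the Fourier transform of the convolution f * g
By the convolution theorem: F{f * g} = F(omega) * G(omega)
F(omega) = 1/(2 + j * omega), G(omega) = 1/(3 + j * omega)
F{f * g} = 1/((2 + j * omega)(3 + j * omega))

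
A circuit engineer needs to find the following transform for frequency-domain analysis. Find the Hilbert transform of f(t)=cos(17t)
The Hilbert transform shifts each frequency component by -pi/2.
H{cos(wt)} = sin(wt)
With w = 17: H{cos(17t)} = sin(17t)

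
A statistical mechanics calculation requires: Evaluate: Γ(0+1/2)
Γ(1/2)=√π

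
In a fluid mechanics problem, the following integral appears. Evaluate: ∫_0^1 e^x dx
Antiderivative: e^x
Evaluate: (e^1-1)

Answer: e^1-1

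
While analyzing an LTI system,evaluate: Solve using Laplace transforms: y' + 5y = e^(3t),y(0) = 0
Take L: sY - 0+5Y = 1/(s-3)
Y(s+5) = 1/(s-3)+0
Y = 1/((s-3)(s+5))+0/(s+5)
Partial fractions: 1/((s-3)(s+5)) = (1/8)/(s-3) - (1/8)/(s+5)
So Y = (1/8)/(s-3) - (1/8)/(s+5)
Inverse Laplace transform (L^(-1){1/(s-3)} = e^(3t), L^(-1){1/(s+5)} = e^(-5t)):

Answer: y(t) = (1/8)·e^(3t) - (1/8)·e^(-5t)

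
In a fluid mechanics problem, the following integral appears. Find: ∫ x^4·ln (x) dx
By parts: u=ln(x), dv=x^4 dx
du=1/x dx, v=x^5/5
=x^5·ln(x)/5 - ∫ x^4/5 dx
=x^5·ln(x)/5 - x^5/25 + C

Answer: x^5(ln(x)/5 - 1/25) + C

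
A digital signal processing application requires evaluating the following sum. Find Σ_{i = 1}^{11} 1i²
=1·n(n+1)(2n+1)/6=1·11·12·23/6=506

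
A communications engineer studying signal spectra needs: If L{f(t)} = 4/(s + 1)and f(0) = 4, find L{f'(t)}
L{f'(t)}=s·F(s) - f(0)=4s/(s + 1) - 4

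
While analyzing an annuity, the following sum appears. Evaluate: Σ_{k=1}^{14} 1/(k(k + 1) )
Partial fractions: 1/(k(k + 1)) = 1/k - 1/(k + 1)
Telescoping sum: 1(1 - 1/15) = 1·14/15

Answer: 14/15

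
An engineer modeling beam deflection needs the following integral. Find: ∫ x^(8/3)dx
Power rule: ∫ x^(8/3) dx=x^(11/3)/(11/3) + C

Answer: (3/11)·x^(11/3) + C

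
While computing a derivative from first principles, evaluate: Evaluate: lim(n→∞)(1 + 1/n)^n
This is the definition of e^1: lim(1+1/n)^n=e^1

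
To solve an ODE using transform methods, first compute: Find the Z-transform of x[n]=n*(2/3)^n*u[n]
Using the property Z{n*a^n*u[n]}=az/(z-a)^2
With a=2/3: X(z)=(2/3)z/(z - 2/3)^2, |z| > 2/3

Answer: (2/3)z/(z - 2/3)^2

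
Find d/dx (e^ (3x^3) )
Chain rule: d/dx[e^u] = e^u · u' where u = 3x^3
u' = 9x^2

Answer: 9x^2·e^(3x^3)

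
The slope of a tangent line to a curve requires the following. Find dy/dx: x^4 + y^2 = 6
Differentiate: 4x^3 + 2y·(dy/dx)=0
dy/dx=-4x^3/(2y)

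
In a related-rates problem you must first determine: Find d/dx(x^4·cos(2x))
Product rule: (fg)' = f'g+fg'
f = x^4, f' = 4x^3
g = cos(2x), g' = -2·sin(2x)

Answer: 4x^3·cos(2x)-2x^4·sin(2x)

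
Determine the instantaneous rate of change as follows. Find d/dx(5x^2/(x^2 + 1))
Quotient rule: (f/g)'=(f'g - fg')/g²
f=5x^2, f'=10x
g=x^2+1, g'=2x

Answer: (10x·(x^2+1)-10x^3)/(x^2+1)²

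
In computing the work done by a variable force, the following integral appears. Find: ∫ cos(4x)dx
Using substitution u = 4x: ∫ cos(u) du/4 = sin(u)/4 + C

Answer: (1/4)sin(4x) + C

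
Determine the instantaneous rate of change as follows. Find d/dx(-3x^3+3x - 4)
Power rule: d/dx(ax^n)=n·a·x^(n-1)
Term by term: -9·x^2+3

Answer: -9x^2+3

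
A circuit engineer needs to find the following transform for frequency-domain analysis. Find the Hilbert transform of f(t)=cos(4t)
The Hilbert transform shifts each frequency component by -pi/2.
H{cos(wt)}=sin(wt)
With w=4: H{cos(4t)}=sin(4t)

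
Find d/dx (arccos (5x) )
d/dx[arccos(u)] = -u'/√(1-u²), u = 5x, u' = 5

Answer: -5/√(1-25x²)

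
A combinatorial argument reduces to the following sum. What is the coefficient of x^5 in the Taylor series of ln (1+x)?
ln(1+x) = Σ (-1)^(n+1) x^n/n
Coefficient of x^5 = (-1)^6/5 = 1/5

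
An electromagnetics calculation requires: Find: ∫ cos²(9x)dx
Using identity cos²(u) = (1+cos(2u))/2:
∫ (1+cos(18x))/2 dx = x/2+sin(18x)/36+C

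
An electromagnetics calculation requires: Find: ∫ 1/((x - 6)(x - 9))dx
Partial fractions: 1/((x-6)(x-9))=A/(x-6) + B/(x-9)
A=-1/3, B=1/3
∫ [-1/3· 1/(x-6) + 1/3· 1/(x-9)] dx
=(1/3)[ln|x-9| - ln|x-6|] + C

Answer: (1/3)·ln|(x-9)/(x-6)| + C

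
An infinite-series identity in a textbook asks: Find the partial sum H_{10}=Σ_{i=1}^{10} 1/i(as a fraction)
H_10=1 + 1/2 + 1/3 + ... + 1/10
=7381/2520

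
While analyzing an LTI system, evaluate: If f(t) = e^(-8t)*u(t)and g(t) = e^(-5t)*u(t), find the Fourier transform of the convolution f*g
By the convolution theorem: F{f * g}=F(omega) * G(omega)
F(omega)=1/(8+j * omega), G(omega)=1/(5+j * omega)
F{f * g}=1/((8+j * omega)(5+j * omega))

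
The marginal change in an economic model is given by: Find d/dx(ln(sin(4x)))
Chain rule: d/dx[ln(u)] = u'/u where u = sin(4x)
u' = 4cos(4x)

Answer: (4cos(4x))/(sin(4x))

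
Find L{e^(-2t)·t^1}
First shifting: L{e^(at)f(t)} = F(s-a)
L{t^1} = 1/s^2
Shift s → s+2: 1/(s+2)^2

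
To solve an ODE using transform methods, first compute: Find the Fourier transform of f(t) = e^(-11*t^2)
The Fourier transform of a Gaussian e^(-a*t^2) is sqrt(pi/a)*e^(-omega^2/(4a)).
With a = 11: F(omega) = sqrt(pi/11)*e^(-omega^2/44)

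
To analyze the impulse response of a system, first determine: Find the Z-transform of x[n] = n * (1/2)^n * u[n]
Using the property Z{n*a^n*u[n]}=az/(z-a)^2
With a=1/2: X(z)=(1/2)z/(z - 1/2)^2, |z| > 1/2

Answer: (1/2)z/(z - 1/2)^2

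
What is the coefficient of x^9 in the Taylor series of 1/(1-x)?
1/(1-x) = Σ x^n for |x|<1
All coefficients are 1

Answer: 1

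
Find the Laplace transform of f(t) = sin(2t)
L{sin(wt)} = w/(s²+w²)
L{sin(2t)} = 2/(s²+4)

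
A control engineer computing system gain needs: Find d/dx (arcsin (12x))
d/dx[arcsin(u)] = u'/√(1-u²), u = 12x, u' = 12

Answer: 12/√(1 - 144x²)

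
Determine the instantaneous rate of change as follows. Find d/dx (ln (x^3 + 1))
Chain rule: d/dx[ln(u)] = u'/u where u = x^3+1
u' = 3x^2

Answer: (3x^2)/(x^3+1)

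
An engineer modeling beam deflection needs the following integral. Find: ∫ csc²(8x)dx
Since d/dx[-cot(8x)]=8csc²(8x), integral=-cot(8x)/8+C

Answer: (-1/8)cot(8x)+C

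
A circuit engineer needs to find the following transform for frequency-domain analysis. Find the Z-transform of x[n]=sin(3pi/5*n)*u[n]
Z{sin(w0*n)*u[n]}=z*sin(w0)/(z^2-2z*cos(w0)+1)
With w0=3pi/5: X(z)=z*sin(3pi/5)/(z^2-2z*cos(3pi/5)+1)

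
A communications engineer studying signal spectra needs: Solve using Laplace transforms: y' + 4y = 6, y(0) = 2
Take L of both sides: sY(s)-2+4Y(s)=6/s
Y(s)(s+4)=6/s+2
Y(s)=6/(s(s+4))+2/(s+4)
Partial fractions: 6/(s(s+4))=(3/2)/s - (3/2)/(s+4)
So Y(s)=(3/2)/s+(1/2)/(s+4)
Inverse transform (L^(-1){1/s}=1, L^(-1){1/(s+4)}=e^(-4t)):

Answer: y(t)=3/2+(1/2)·e^(-4t)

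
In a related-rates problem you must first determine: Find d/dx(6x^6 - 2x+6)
Power rule: d/dx(ax^n) = n·a·x^(n-1)
Term by term: 36·x^5 - 2

Answer: 36x^5 - 2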